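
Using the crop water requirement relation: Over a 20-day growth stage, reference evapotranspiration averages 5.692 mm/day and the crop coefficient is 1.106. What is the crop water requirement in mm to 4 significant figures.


Approach: apply the crop water requirement relation, CWR = ET0 * Kc * days.
CWR = 5.692 * 1.106 * 20 = 125.9 mm
Therefore the crop water requirement = 125.9 mm.


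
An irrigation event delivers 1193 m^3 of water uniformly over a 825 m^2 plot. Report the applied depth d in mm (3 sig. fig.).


Approach: apply depth from volume over area, d = (V/A)*1000.
d = (1193 / 825) * 1000 = 1450 mm
Therefore the applied depth d = 1450 mm.


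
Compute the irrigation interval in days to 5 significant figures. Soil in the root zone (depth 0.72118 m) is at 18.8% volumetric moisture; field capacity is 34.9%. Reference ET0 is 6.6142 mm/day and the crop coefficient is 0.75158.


Approach: apply soil-water budget scheduling, SMD = (FC-theta)/100*depth*1000; ETc = ET0*Kc; interval = SMD/ETc.
Step 1 — soil moisture deficit:
  SMD = (34.9 - 18.8)/100 * 0.72118 * 1000 = 116.1100 mm
Step 2 — daily crop ET (ETc = ET0*Kc):
  ETc = 6.6142 * 0.75158 = 4.971100 mm/day
Step 3 — irrigation interval (SMD/ETc):
  interval = 116.1100 / 4.971100 = 23.357 days
Therefore the irrigation interval = 23.357 days.


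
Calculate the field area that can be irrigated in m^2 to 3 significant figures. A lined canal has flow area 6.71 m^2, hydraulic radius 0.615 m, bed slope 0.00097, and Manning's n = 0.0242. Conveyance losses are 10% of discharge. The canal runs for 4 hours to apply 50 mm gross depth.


Approach: apply Manning's equation with a conveyance and depth budget, Q = (1/n)*A*R^(2/3)*S^(1/2); Q_field = Q*(1-loss); Area = Q_field*t/(d/1000).
Step 1 — canal discharge (Manning's equation):
  Q = (1/0.0242) * 6.71 * 0.615^(2/3) * 0.00097^(1/2) = 6.2452 m^3/s
Step 2 — delivered flow: Q_field = 6.2452*(1 - 10/100) = 5.6206 m^3/s
Step 3 — volume delivered: V = 5.6206 * 4*3600 = 80937 m^3
Step 4 — area served: A = V / (depth/1000) = 80937 / 0.05 = 1620000 m^2
Therefore the field area that can be irrigated = 1620000 m^2.


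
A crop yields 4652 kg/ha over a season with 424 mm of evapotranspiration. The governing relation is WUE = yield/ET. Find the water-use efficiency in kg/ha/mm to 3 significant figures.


WUE = 4652 / 424 = 11.0 kg/ha/mm
Therefore the water-use efficiency = 11.0 kg/ha/mm.


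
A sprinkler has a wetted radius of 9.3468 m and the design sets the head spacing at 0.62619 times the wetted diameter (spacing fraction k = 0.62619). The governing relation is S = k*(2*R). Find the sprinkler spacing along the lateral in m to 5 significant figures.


S = 0.62619 * (2 * 9.3468) = 11.706 m
Therefore the sprinkler spacing along the lateral = 11.706 m.


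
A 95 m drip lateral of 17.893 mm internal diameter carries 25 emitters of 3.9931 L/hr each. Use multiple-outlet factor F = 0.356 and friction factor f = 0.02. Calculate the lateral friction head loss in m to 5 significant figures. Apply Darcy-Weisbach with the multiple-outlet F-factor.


Approach: apply Darcy-Weisbach with the multiple-outlet F-factor, Q = n*q/(3600*1000) m^3/s; v = Q/A; hf = F*f*(L/D)*(v^2/(2g)).
Q = 25*3.9931/(3600*1000) = 2.772986e-05 m^3/s
A = pi*(17.893e-3/2)^2 = 2.514526e-04 m^2, so v = Q/A = 0.1102787 m/s
hf = 0.356*0.02*(95/0.017893)*(0.1102787^2/(2*9.81)) = 0.023432 m
Therefore the lateral friction head loss = 0.023432 m.


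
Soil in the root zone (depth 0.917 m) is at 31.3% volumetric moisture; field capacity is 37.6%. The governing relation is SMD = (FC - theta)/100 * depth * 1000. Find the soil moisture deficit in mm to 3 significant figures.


SMD = (37.6 - 31.3)/100 * 0.917 * 1000 = 57.8 mm
Therefore the soil moisture deficit = 57.8 mm.


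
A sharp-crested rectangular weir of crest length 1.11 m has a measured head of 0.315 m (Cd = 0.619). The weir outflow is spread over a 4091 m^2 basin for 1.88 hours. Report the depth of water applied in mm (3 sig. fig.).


Approach: apply the rectangular weir equation with a volume-to-depth conversion, Q = (2/3)*Cd*L*sqrt(2g)*H^1.5; d = Q*t/A * 1000.
Step 1 — weir discharge:
  Q = (2/3)*0.619*1.11*sqrt(2*9.81)*0.315^1.5 = 0.35871 m^3/s
Step 2 — volume: V = 0.35871 * 1.88*3600 = 2427.7 m^3
Step 3 — depth: d = V/A * 1000 = 2427.7/4091 * 1000 = 593 mm
Therefore the depth of water applied = 593 mm.


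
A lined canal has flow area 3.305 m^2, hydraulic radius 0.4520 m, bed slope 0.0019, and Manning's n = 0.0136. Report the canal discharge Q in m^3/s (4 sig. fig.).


Approach: apply Manning's equation, Q = (1/n)*A*R^(2/3)*S^(1/2).
Q = (1/0.0136) * 3.305 * 0.4520^(2/3) * 0.0019^(1/2) = 6.239 m^3/s
Therefore the canal discharge Q = 6.239 m^3/s.


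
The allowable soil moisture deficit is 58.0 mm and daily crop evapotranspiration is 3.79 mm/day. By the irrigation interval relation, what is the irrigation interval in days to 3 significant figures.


Approach: apply the irrigation interval relation, interval = SMD / ETc.
interval = 58.0 / 3.79 = 15.3 days
Therefore the irrigation interval = 15.3 days.


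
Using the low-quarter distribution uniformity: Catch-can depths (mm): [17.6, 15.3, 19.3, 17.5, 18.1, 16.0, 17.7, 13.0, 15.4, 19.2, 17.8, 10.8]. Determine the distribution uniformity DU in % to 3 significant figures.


Approach: apply the low-quarter distribution uniformity, DU = (mean of lowest quarter of readings / overall mean)*100.
sorted lowest 3 of 12: [10.8, 13.0, 15.3] -> mean = 13.033 mm
overall mean = 16.475 mm
DU = (13.033/16.475)*100 = 79.1 %
Therefore the distribution uniformity DU = 79.1 %.


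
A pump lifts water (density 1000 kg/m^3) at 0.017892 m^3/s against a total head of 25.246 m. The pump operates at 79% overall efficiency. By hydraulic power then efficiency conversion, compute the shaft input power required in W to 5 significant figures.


Approach: apply hydraulic power then efficiency conversion, P = rho*g*Q*H; P_in = P/eta.
Step 1 — hydraulic power (P = rho*g*Q*H):
  P = 1000 * 9.81 * 0.017892 * 25.246 = 4431.191 W
Step 2 — input power: P_in = P/eta = 4431.191 / 0.79 = 5609.1 W
Therefore the shaft input power required = 5609.1 W.


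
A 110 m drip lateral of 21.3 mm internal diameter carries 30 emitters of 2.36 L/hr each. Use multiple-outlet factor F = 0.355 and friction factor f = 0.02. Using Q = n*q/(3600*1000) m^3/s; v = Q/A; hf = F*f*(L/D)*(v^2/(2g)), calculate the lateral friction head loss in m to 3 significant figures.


Q = 30*2.36/(3600*1000) = 1.9667e-05 m^3/s
A = pi*(21.3e-3/2)^2 = 3.5633e-04 m^2, so v = Q/A = 0.055193 m/s
hf = 0.355*0.02*(110/0.0213)*(0.055193^2/(2*9.81)) = 0.00569 m
Therefore the lateral friction head loss = 0.00569 m.


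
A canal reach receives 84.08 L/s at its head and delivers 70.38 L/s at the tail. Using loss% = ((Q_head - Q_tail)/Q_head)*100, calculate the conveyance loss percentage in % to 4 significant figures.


loss = ((84.08 - 70.38)/84.08)*100 = 16.29 %
Therefore the conveyance loss percentage = 16.29 %.


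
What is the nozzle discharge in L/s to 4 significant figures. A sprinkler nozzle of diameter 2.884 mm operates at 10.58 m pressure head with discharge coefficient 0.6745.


Approach: apply the orifice equation, Q = Cd*A*sqrt(2*g*h), A = pi*(d/2)^2.
A = pi*(2.884e-3/2)^2 = 6.53251e-06 m^2
Q = 0.6745 * 6.53251e-06 * sqrt(2*9.81*10.58) * 1000 = 0.06348 L/s
Therefore the nozzle discharge = 0.06348 L/s.


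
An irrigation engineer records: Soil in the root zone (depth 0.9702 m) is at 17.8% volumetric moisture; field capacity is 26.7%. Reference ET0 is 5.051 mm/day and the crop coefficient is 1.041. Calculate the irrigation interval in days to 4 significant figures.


Approach: apply soil-water budget scheduling, SMD = (FC-theta)/100*depth*1000; ETc = ET0*Kc; interval = SMD/ETc.
Step 1 — soil moisture deficit:
  SMD = (26.7 - 17.8)/100 * 0.9702 * 1000 = 86.3478 mm
Step 2 — daily crop ET (ETc = ET0*Kc):
  ETc = 5.051 * 1.041 = 5.25809 mm/day
Step 3 — irrigation interval (SMD/ETc):
  interval = 86.3478 / 5.25809 = 16.42 days
Therefore the irrigation interval = 16.42 days.


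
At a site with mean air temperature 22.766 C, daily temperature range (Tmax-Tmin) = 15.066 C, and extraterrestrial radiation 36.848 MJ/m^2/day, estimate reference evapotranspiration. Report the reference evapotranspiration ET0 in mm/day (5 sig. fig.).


Approach: apply the Hargreaves-Samani method, ET0 = 0.0023*(Tmean+17.8)*sqrt(Tmax-Tmin)*0.408*Ra.
ET0 = 0.0023*(22.766+17.8)*sqrt(15.066)*0.408*36.848 = 5.4446 mm/day
Therefore the reference evapotranspiration ET0 = 5.4446 mm/day.


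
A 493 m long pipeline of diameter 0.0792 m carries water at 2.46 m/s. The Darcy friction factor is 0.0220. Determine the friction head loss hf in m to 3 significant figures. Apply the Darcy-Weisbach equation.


Approach: apply the Darcy-Weisbach equation, hf = f*(L/D)*(v^2/(2g)).
hf = 0.0220 * (493/0.0792) * (2.46^2 / (2*9.81))
hf = 42.2 m
Therefore the friction head loss hf = 42.2 m.


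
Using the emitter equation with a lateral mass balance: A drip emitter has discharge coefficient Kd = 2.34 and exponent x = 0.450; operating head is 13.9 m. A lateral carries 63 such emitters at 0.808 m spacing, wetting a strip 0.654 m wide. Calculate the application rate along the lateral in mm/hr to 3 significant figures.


Approach: apply the emitter equation with a lateral mass balance, q = Kd*h^x; Q = n*q; rate = Q/(n*spacing*width).
Step 1 — single emitter flow (q = Kd*h^x):
  q = 2.34 * 13.9^0.450 = 7.6484 L/hr
Step 2 — total lateral flow: Q = 63 * 7.6484 = 481.85 L/hr
Step 3 — wetted area: A = 63 * 0.808 * 0.654 = 33.291 m^2
Step 4 — application rate: Q/A = 481.85/33.291 = 14.5 mm/hr
Therefore the application rate along the lateral = 14.5 mm/hr.


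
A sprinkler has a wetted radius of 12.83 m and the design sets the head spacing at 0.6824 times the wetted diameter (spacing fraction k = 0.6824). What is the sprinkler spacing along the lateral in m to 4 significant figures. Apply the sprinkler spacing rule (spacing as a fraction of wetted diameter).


Approach: apply the sprinkler spacing rule (spacing as a fraction of wetted diameter), S = k*(2*R).
S = 0.6824 * (2 * 12.83) = 17.51 m
Therefore the sprinkler spacing along the lateral = 17.51 m.


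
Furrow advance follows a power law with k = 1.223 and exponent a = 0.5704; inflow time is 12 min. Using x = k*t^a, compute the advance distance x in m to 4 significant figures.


x = 1.223 * 12^0.5704 = 5.047 m
Therefore the advance distance x = 5.047 m.


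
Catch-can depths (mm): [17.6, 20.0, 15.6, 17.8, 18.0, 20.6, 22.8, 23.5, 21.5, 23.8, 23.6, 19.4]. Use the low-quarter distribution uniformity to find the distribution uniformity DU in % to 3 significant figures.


Approach: apply the low-quarter distribution uniformity, DU = (mean of lowest quarter of readings / overall mean)*100.
sorted lowest 3 of 12: [15.6, 17.6, 17.8] -> mean = 17.000 mm
overall mean = 20.350 mm
DU = (17.000/20.350)*100 = 83.5 %
Therefore the distribution uniformity DU = 83.5 %.


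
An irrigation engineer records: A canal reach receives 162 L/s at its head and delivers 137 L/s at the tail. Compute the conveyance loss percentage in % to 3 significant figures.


Approach: apply the conveyance loss ratio, loss% = ((Q_head - Q_tail)/Q_head)*100.
loss = ((162 - 137)/162)*100 = 15.4 %
Therefore the conveyance loss percentage = 15.4 %.


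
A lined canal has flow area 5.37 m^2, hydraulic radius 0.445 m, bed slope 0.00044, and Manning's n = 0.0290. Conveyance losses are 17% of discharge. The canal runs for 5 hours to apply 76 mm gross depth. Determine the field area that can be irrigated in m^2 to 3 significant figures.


Approach: apply Manning's equation with a conveyance and depth budget, Q = (1/n)*A*R^(2/3)*S^(1/2); Q_field = Q*(1-loss); Area = Q_field*t/(d/1000).
Step 1 — canal discharge (Manning's equation):
  Q = (1/0.0290) * 5.37 * 0.445^(2/3) * 0.00044^(1/2) = 2.2640 m^3/s
Step 2 — delivered flow: Q_field = 2.2640*(1 - 17/100) = 1.8791 m^3/s
Step 3 — volume delivered: V = 1.8791 * 5*3600 = 33824 m^3
Step 4 — area served: A = V / (depth/1000) = 33824 / 0.076 = 445000 m^2
Therefore the field area that can be irrigated = 445000 m^2.


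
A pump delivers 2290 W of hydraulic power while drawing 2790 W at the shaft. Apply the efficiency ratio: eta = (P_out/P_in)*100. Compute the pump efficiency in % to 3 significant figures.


eta = (2290 / 2790) * 100 = 82.1 %
Therefore the pump efficiency = 82.1 %.


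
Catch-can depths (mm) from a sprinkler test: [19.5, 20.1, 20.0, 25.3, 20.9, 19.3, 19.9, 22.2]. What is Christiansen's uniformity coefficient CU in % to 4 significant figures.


Approach: apply Christiansen's uniformity coefficient, CU = (1 - mean_abs_deviation/mean)*100.
mean = 20.9000 mm
mean |d_i - mean| = 1.42500 mm
CU = (1 - 1.42500/20.9000)*100 = 93.18 %
Therefore Christiansen's uniformity coefficient CU = 93.18 %.


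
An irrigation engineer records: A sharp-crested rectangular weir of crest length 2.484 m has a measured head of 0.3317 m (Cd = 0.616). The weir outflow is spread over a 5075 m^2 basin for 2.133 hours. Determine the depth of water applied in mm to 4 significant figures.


Approach: apply the rectangular weir equation with a volume-to-depth conversion, Q = (2/3)*Cd*L*sqrt(2g)*H^1.5; d = Q*t/A * 1000.
Step 1 — weir discharge:
  Q = (2/3)*0.616*2.484*sqrt(2*9.81)*0.3317^1.5 = 0.863195 m^3/s
Step 2 — volume: V = 0.863195 * 2.133*3600 = 6628.30 m^3
Step 3 — depth: d = V/A * 1000 = 6628.30/5075 * 1000 = 1306 mm
Therefore the depth of water applied = 1306 mm.


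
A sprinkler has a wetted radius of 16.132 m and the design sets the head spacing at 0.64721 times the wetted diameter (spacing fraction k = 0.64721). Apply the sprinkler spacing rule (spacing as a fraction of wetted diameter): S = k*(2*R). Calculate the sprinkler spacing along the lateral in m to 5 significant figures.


S = 0.64721 * (2 * 16.132) = 20.882 m
Therefore the sprinkler spacing along the lateral = 20.882 m.


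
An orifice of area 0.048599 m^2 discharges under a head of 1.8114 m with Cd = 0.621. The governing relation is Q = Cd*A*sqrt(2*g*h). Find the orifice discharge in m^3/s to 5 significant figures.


Q = 0.621 * 0.048599 * sqrt(2*9.81*1.8114) = 0.17992 m^3/s
Therefore the orifice discharge = 0.17992 m^3/s.


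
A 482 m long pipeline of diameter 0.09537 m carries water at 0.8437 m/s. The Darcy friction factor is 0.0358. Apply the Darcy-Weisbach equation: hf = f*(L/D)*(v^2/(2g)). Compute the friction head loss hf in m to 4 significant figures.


hf = 0.0358 * (482/0.09537) * (0.8437^2 / (2*9.81))
hf = 6.564 m
Therefore the friction head loss hf = 6.564 m.


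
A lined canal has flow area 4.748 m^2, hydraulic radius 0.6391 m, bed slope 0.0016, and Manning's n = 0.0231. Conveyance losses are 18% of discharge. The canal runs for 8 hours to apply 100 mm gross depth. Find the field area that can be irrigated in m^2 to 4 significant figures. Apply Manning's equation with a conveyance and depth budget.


Approach: apply Manning's equation with a conveyance and depth budget, Q = (1/n)*A*R^(2/3)*S^(1/2); Q_field = Q*(1-loss); Area = Q_field*t/(d/1000).
Step 1 — canal discharge (Manning's equation):
  Q = (1/0.0231) * 4.748 * 0.6391^(2/3) * 0.0016^(1/2) = 6.10011 m^3/s
Step 2 — delivered flow: Q_field = 6.10011*(1 - 18/100) = 5.00209 m^3/s
Step 3 — volume delivered: V = 5.00209 * 8*3600 = 144060 m^3
Step 4 — area served: A = V / (depth/1000) = 144060 / 0.1 = 1441000 m^2
Therefore the field area that can be irrigated = 1441000 m^2.


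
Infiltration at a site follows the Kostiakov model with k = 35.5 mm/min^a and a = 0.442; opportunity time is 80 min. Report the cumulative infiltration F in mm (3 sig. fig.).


Approach: apply the Kostiakov infiltration equation, F = k*t^a.
F = 35.5 * 80^0.442 = 246 mm
Therefore the cumulative infiltration F = 246 mm.


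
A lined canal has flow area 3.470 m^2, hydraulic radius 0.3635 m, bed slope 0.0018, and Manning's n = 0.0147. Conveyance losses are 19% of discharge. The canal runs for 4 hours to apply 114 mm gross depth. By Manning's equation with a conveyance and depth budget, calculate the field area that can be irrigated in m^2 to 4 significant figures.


Approach: apply Manning's equation with a conveyance and depth budget, Q = (1/n)*A*R^(2/3)*S^(1/2); Q_field = Q*(1-loss); Area = Q_field*t/(d/1000).
Step 1 — canal discharge (Manning's equation):
  Q = (1/0.0147) * 3.470 * 0.3635^(2/3) * 0.0018^(1/2) = 5.10095 m^3/s
Step 2 — delivered flow: Q_field = 5.10095*(1 - 19/100) = 4.13177 m^3/s
Step 3 — volume delivered: V = 4.13177 * 4*3600 = 59497.5 m^3
Step 4 — area served: A = V / (depth/1000) = 59497.5 / 0.114 = 521900 m^2
Therefore the field area that can be irrigated = 521900 m^2.


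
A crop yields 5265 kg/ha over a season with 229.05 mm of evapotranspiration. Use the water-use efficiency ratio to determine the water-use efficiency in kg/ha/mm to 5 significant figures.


Approach: apply the water-use efficiency ratio, WUE = yield/ET.
WUE = 5265 / 229.05 = 22.986 kg/ha/mm
Therefore the water-use efficiency = 22.986 kg/ha/mm.


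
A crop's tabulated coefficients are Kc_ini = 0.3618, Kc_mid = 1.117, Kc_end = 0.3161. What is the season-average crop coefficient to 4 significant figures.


Approach: apply a simple seasonal average, Kc_avg = (Kc_ini + Kc_mid + Kc_end)/3.
Kc_avg = (0.3618 + 1.117 + 0.3161)/3 = 0.5983
Therefore the season-average crop coefficient = 0.5983.


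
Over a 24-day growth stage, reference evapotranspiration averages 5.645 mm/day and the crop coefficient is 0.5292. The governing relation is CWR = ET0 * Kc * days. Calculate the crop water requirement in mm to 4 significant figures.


CWR = 5.645 * 0.5292 * 24 = 71.70 mm
Therefore the crop water requirement = 71.70 mm.


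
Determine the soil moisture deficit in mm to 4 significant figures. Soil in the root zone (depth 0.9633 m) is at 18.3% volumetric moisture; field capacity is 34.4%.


Approach: apply the soil moisture deficit relation, SMD = (FC - theta)/100 * depth * 1000.
SMD = (34.4 - 18.3)/100 * 0.9633 * 1000 = 155.1 mm
Therefore the soil moisture deficit = 155.1 mm.


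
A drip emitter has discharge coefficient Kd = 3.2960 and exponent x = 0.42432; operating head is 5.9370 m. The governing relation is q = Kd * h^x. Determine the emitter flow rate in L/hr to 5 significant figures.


q = 3.2960 * 5.9370^0.42432 = 7.0182 L/hr
Therefore the emitter flow rate = 7.0182 L/hr.


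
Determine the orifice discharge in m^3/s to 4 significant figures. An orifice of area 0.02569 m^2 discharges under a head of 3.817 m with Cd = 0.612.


Approach: apply the orifice equation, Q = Cd*A*sqrt(2*g*h).
Q = 0.612 * 0.02569 * sqrt(2*9.81*3.817) = 0.1361 m^3/s
Therefore the orifice discharge = 0.1361 m^3/s.


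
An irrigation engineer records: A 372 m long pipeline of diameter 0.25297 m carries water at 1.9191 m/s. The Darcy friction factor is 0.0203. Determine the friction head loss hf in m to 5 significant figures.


Approach: apply the Darcy-Weisbach equation, hf = f*(L/D)*(v^2/(2g)).
hf = 0.0203 * (372/0.25297) * (1.9191^2 / (2*9.81))
hf = 5.6036 m
Therefore the friction head loss hf = 5.6036 m.


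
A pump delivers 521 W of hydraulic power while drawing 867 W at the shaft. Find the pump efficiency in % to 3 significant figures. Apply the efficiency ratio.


Approach: apply the efficiency ratio, eta = (P_out/P_in)*100.
eta = (521 / 867) * 100 = 60.1 %
Therefore the pump efficiency = 60.1 %.


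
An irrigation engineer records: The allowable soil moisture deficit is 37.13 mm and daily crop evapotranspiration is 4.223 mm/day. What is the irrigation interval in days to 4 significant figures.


Approach: apply the irrigation interval relation, interval = SMD / ETc.
interval = 37.13 / 4.223 = 8.792 days
Therefore the irrigation interval = 8.792 days.


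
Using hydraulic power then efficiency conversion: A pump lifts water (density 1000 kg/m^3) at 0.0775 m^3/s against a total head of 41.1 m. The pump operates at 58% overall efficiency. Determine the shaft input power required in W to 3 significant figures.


Approach: apply hydraulic power then efficiency conversion, P = rho*g*Q*H; P_in = P/eta.
Step 1 — hydraulic power (P = rho*g*Q*H):
  P = 1000 * 9.81 * 0.0775 * 41.1 = 31247 W
Step 2 — input power: P_in = P/eta = 31247 / 0.58 = 53900 W
Therefore the shaft input power required = 53900 W.


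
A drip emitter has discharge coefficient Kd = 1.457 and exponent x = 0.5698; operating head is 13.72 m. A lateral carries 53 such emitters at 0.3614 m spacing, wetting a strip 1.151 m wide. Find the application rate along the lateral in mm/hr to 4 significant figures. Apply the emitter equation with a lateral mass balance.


Approach: apply the emitter equation with a lateral mass balance, q = Kd*h^x; Q = n*q; rate = Q/(n*spacing*width).
Step 1 — single emitter flow (q = Kd*h^x):
  q = 1.457 * 13.72^0.5698 = 6.47924 L/hr
Step 2 — total lateral flow: Q = 53 * 6.47924 = 343.400 L/hr
Step 3 — wetted area: A = 53 * 0.3614 * 1.151 = 22.0465 m^2
Step 4 — application rate: Q/A = 343.400/22.0465 = 15.58 mm/hr
Therefore the application rate along the lateral = 15.58 mm/hr.


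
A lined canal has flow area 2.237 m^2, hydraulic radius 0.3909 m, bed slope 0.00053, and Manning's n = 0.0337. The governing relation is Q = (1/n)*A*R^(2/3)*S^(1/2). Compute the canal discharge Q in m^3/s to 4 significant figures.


Q = (1/0.0337) * 2.237 * 0.3909^(2/3) * 0.00053^(1/2) = 0.8170 m^3/s
Therefore the canal discharge Q = 0.8170 m^3/s.


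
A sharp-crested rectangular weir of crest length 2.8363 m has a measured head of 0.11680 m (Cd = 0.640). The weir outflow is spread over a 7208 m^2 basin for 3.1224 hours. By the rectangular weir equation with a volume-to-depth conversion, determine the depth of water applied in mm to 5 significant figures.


Approach: apply the rectangular weir equation with a volume-to-depth conversion, Q = (2/3)*Cd*L*sqrt(2g)*H^1.5; d = Q*t/A * 1000.
Step 1 — weir discharge:
  Q = (2/3)*0.640*2.8363*sqrt(2*9.81)*0.11680^1.5 = 0.2139709 m^3/s
Step 2 — volume: V = 0.2139709 * 3.1224*3600 = 2405.169 m^3
Step 3 — depth: d = V/A * 1000 = 2405.169/7208 * 1000 = 333.68 mm
Therefore the depth of water applied = 333.68 mm.


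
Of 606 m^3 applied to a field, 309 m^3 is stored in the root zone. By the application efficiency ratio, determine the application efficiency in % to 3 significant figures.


Approach: apply the application efficiency ratio, Ea = (stored/applied)*100.
Ea = (309/606)*100 = 51.0 %
Therefore the application efficiency = 51.0 %.


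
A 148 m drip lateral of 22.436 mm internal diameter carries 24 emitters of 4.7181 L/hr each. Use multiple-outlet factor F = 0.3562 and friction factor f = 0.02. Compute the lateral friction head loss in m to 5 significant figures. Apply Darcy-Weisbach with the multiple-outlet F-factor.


Approach: apply Darcy-Weisbach with the multiple-outlet F-factor, Q = n*q/(3600*1000) m^3/s; v = Q/A; hf = F*f*(L/D)*(v^2/(2g)).
Q = 24*4.7181/(3600*1000) = 3.145400e-05 m^3/s
A = pi*(22.436e-3/2)^2 = 3.953491e-04 m^2, so v = Q/A = 0.07956007 m/s
hf = 0.3562*0.02*(148/0.022436)*(0.07956007^2/(2*9.81)) = 0.015161 m
Therefore the lateral friction head loss = 0.015161 m.


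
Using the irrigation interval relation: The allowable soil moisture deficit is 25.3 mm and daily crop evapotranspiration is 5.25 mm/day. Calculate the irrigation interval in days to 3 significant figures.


Approach: apply the irrigation interval relation, interval = SMD / ETc.
interval = 25.3 / 5.25 = 4.82 days
Therefore the irrigation interval = 4.82 days.


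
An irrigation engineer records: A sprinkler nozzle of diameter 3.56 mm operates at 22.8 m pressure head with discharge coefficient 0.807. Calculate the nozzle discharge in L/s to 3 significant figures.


Approach: apply the orifice equation, Q = Cd*A*sqrt(2*g*h), A = pi*(d/2)^2.
A = pi*(3.56e-3/2)^2 = 9.9538e-06 m^2
Q = 0.807 * 9.9538e-06 * sqrt(2*9.81*22.8) * 1000 = 0.170 L/s
Therefore the nozzle discharge = 0.170 L/s.


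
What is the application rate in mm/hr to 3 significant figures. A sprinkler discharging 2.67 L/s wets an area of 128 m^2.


Approach: apply the application rate relation, rate = (Q/A)*3600.
rate = (2.67 / 128) * 3600 = 75.1 mm/hr
Therefore the application rate = 75.1 mm/hr.


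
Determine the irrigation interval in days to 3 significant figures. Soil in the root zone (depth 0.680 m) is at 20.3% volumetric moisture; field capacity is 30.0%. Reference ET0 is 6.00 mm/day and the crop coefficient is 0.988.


Approach: apply soil-water budget scheduling, SMD = (FC-theta)/100*depth*1000; ETc = ET0*Kc; interval = SMD/ETc.
Step 1 — soil moisture deficit:
  SMD = (30.0 - 20.3)/100 * 0.680 * 1000 = 65.960 mm
Step 2 — daily crop ET (ETc = ET0*Kc):
  ETc = 6.00 * 0.988 = 5.9280 mm/day
Step 3 — irrigation interval (SMD/ETc):
  interval = 65.960 / 5.9280 = 11.1 days
Therefore the irrigation interval = 11.1 days.


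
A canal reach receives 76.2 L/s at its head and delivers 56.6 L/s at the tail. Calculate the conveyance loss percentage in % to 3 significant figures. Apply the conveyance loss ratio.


Approach: apply the conveyance loss ratio, loss% = ((Q_head - Q_tail)/Q_head)*100.
loss = ((76.2 - 56.6)/76.2)*100 = 25.7 %
Therefore the conveyance loss percentage = 25.7 %.


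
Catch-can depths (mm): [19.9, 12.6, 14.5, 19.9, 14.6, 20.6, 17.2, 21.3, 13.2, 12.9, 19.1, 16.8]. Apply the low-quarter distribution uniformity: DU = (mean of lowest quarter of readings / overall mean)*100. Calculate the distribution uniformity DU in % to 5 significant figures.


sorted lowest 3 of 12: [12.6, 12.9, 13.2] -> mean = 12.90000 mm
overall mean = 16.88333 mm
DU = (12.90000/16.88333)*100 = 76.407 %
Therefore the distribution uniformity DU = 76.407 %.


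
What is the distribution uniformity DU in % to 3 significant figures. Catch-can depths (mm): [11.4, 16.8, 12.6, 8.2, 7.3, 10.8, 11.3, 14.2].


Approach: apply the low-quarter distribution uniformity, DU = (mean of lowest quarter of readings / overall mean)*100.
sorted lowest 2 of 8: [7.3, 8.2] -> mean = 7.7500 mm
overall mean = 11.575 mm
DU = (7.7500/11.575)*100 = 67.0 %
Therefore the distribution uniformity DU = 67.0 %.


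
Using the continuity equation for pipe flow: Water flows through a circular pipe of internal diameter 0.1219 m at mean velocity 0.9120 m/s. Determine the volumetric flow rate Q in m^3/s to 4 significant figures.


Approach: apply the continuity equation for pipe flow, Q = A * v with A = pi*(D/2)^2.
A = pi*(0.1219/2)^2 = 0.0116707 m^2
Q = 0.0116707 * 0.9120 = 0.01064 m^3/s
Therefore the volumetric flow rate Q = 0.01064 m^3/s.


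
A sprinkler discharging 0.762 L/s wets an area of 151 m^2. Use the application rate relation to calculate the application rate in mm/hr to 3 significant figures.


Approach: apply the application rate relation, rate = (Q/A)*3600.
rate = (0.762 / 151) * 3600 = 18.2 mm/hr
Therefore the application rate = 18.2 mm/hr.


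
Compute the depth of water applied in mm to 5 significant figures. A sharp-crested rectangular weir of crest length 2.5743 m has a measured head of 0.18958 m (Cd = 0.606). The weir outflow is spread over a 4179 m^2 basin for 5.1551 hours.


Approach: apply the rectangular weir equation with a volume-to-depth conversion, Q = (2/3)*Cd*L*sqrt(2g)*H^1.5; d = Q*t/A * 1000.
Step 1 — weir discharge:
  Q = (2/3)*0.606*2.5743*sqrt(2*9.81)*0.18958^1.5 = 0.3802584 m^3/s
Step 2 — volume: V = 0.3802584 * 5.1551*3600 = 7056.972 m^3
Step 3 — depth: d = V/A * 1000 = 7056.972/4179 * 1000 = 1688.7 mm
Therefore the depth of water applied = 1688.7 mm.


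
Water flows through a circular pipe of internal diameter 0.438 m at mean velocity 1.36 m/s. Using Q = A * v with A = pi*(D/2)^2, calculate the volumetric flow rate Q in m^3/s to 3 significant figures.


A = pi*(0.438/2)^2 = 0.15067 m^2
Q = 0.15067 * 1.36 = 0.205 m^3/s
Therefore the volumetric flow rate Q = 0.205 m^3/s.


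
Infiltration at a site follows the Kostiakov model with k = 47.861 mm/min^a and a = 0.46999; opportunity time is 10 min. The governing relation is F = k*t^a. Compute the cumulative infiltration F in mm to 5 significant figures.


F = 47.861 * 10^0.46999 = 141.24 mm
Therefore the cumulative infiltration F = 141.24 mm.


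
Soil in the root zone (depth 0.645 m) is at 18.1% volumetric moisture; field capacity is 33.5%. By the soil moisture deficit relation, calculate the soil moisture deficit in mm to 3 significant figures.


Approach: apply the soil moisture deficit relation, SMD = (FC - theta)/100 * depth * 1000.
SMD = (33.5 - 18.1)/100 * 0.645 * 1000 = 99.3 mm
Therefore the soil moisture deficit = 99.3 mm.


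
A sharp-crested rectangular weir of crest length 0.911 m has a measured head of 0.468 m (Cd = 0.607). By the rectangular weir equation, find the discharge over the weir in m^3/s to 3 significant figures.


Approach: apply the rectangular weir equation, Q = (2/3)*Cd*L*sqrt(2g)*H^1.5.
Q = (2/3)*0.607*0.911*sqrt(2*9.81)*0.468^1.5 = 0.523 m^3/s
Therefore the discharge over the weir = 0.523 m^3/s.


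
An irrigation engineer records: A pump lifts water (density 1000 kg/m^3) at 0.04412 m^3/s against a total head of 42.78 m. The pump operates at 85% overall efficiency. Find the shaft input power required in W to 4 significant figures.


Approach: apply hydraulic power then efficiency conversion, P = rho*g*Q*H; P_in = P/eta.
Step 1 — hydraulic power (P = rho*g*Q*H):
  P = 1000 * 9.81 * 0.04412 * 42.78 = 18515.9 W
Step 2 — input power: P_in = P/eta = 18515.9 / 0.85 = 21780 W
Therefore the shaft input power required = 21780 W.


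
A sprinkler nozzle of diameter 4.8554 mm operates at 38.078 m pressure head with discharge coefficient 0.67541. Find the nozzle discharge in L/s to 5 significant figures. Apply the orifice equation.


Approach: apply the orifice equation, Q = Cd*A*sqrt(2*g*h), A = pi*(d/2)^2.
A = pi*(4.8554e-3/2)^2 = 1.851569e-05 m^2
Q = 0.67541 * 1.851569e-05 * sqrt(2*9.81*38.078) * 1000 = 0.34182 L/s
Therefore the nozzle discharge = 0.34182 L/s.


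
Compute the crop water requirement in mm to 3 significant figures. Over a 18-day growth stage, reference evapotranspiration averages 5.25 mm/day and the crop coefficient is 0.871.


Approach: apply the crop water requirement relation, CWR = ET0 * Kc * days.
CWR = 5.25 * 0.871 * 18 = 82.3 mm
Therefore the crop water requirement = 82.3 mm.


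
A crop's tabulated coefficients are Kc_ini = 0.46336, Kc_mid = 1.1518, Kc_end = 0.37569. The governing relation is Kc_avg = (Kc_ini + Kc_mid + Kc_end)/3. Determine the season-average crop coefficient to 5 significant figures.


Kc_avg = (0.46336 + 1.1518 + 0.37569)/3 = 0.66362
Therefore the season-average crop coefficient = 0.66362.


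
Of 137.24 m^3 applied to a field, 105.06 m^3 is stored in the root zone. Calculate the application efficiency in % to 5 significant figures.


Approach: apply the application efficiency ratio, Ea = (stored/applied)*100.
Ea = (105.06/137.24)*100 = 76.552 %
Therefore the application efficiency = 76.552 %.


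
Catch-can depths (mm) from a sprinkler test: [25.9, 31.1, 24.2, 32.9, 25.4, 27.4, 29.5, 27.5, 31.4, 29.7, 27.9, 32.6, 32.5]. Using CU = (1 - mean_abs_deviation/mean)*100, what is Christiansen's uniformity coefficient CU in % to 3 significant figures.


mean = 29.077 mm
mean |d_i - mean| = 2.4864 mm
CU = (1 - 2.4864/29.077)*100 = 91.4 %
Therefore Christiansen's uniformity coefficient CU = 91.4 %.


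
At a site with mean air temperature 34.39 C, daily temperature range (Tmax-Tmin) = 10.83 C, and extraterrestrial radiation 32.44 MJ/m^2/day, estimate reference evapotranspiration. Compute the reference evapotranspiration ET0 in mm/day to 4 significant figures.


Approach: apply the Hargreaves-Samani method, ET0 = 0.0023*(Tmean+17.8)*sqrt(Tmax-Tmin)*0.408*Ra.
ET0 = 0.0023*(34.39+17.8)*sqrt(10.83)*0.408*32.44 = 5.228 mm/day
Therefore the reference evapotranspiration ET0 = 5.228 mm/day.


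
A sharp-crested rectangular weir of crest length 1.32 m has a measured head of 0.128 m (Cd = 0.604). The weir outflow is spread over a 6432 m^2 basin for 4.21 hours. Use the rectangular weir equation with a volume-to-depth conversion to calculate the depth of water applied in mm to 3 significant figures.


Approach: apply the rectangular weir equation with a volume-to-depth conversion, Q = (2/3)*Cd*L*sqrt(2g)*H^1.5; d = Q*t/A * 1000.
Step 1 — weir discharge:
  Q = (2/3)*0.604*1.32*sqrt(2*9.81)*0.128^1.5 = 0.10782 m^3/s
Step 2 — volume: V = 0.10782 * 4.21*3600 = 1634.1 m^3
Step 3 — depth: d = V/A * 1000 = 1634.1/6432 * 1000 = 254 mm
Therefore the depth of water applied = 254 mm.


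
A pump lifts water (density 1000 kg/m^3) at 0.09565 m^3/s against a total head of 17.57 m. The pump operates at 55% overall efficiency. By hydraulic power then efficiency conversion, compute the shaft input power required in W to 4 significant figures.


Approach: apply hydraulic power then efficiency conversion, P = rho*g*Q*H; P_in = P/eta.
Step 1 — hydraulic power (P = rho*g*Q*H):
  P = 1000 * 9.81 * 0.09565 * 17.57 = 16486.4 W
Step 2 — input power: P_in = P/eta = 16486.4 / 0.55 = 29980 W
Therefore the shaft input power required = 29980 W.


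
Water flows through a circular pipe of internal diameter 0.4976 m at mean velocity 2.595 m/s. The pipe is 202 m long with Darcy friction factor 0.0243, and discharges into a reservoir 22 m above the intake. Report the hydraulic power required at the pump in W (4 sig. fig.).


Approach: apply continuity + Darcy-Weisbach + hydraulic power, Q = A*v; hf = f*(L/D)*(v^2/(2g)); H = static + hf; P = rho*g*Q*H.
Step 1 — flow rate (continuity, Q = A*v):
  A = pi*(0.4976/2)^2 = 0.194469 m^2
  Q = 0.194469 * 2.595 = 0.504647 m^3/s
Step 2 — friction head loss (Darcy-Weisbach):
  hf = 0.0243 * (202/0.4976) * (2.595^2 / (2*9.81))
  hf = 3.38574 m
Step 3 — total head: H = 22 + 3.38574 = 25.3857 m
Step 4 — hydraulic power (P = rho*g*Q*H):
  P = 1000 * 9.81 * 0.504647 * 25.3857 = 125700 W
Therefore the hydraulic power required at the pump = 125700 W.


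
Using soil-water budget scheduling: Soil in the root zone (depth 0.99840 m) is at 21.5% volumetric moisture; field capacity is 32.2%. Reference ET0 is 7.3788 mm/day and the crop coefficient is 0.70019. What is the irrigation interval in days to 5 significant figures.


Approach: apply soil-water budget scheduling, SMD = (FC-theta)/100*depth*1000; ETc = ET0*Kc; interval = SMD/ETc.
Step 1 — soil moisture deficit:
  SMD = (32.2 - 21.5)/100 * 0.99840 * 1000 = 106.8288 mm
Step 2 — daily crop ET (ETc = ET0*Kc):
  ETc = 7.3788 * 0.70019 = 5.166562 mm/day
Step 3 — irrigation interval (SMD/ETc):
  interval = 106.8288 / 5.166562 = 20.677 days
Therefore the irrigation interval = 20.677 days.


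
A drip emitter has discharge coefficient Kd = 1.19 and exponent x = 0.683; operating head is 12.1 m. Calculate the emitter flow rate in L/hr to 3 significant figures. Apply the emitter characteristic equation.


Approach: apply the emitter characteristic equation, q = Kd * h^x.
q = 1.19 * 12.1^0.683 = 6.53 L/hr
Therefore the emitter flow rate = 6.53 L/hr.


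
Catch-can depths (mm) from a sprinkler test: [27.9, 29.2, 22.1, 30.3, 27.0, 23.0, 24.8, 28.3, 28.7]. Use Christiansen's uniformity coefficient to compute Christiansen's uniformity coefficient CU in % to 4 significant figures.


Approach: apply Christiansen's uniformity coefficient, CU = (1 - mean_abs_deviation/mean)*100.
mean = 26.8111 mm
mean |d_i - mean| = 2.34074 mm
CU = (1 - 2.34074/26.8111)*100 = 91.27 %
Therefore Christiansen's uniformity coefficient CU = 91.27 %.


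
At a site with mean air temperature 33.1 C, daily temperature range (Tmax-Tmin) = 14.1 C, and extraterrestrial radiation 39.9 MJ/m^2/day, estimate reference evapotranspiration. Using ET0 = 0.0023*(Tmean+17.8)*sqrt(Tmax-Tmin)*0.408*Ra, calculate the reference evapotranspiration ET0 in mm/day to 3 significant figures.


ET0 = 0.0023*(33.1+17.8)*sqrt(14.1)*0.408*39.9 = 7.16 mm/day
Therefore the reference evapotranspiration ET0 = 7.16 mm/day.


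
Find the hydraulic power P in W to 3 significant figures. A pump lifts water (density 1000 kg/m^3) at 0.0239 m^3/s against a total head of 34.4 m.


Approach: apply the hydraulic power relation, P = rho*g*Q*H.
P = 1000 * 9.81 * 0.0239 * 34.4 = 8070 W
Therefore the hydraulic power P = 8070 W.


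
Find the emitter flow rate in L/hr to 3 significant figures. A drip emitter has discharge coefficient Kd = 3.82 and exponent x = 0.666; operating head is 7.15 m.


Approach: apply the emitter characteristic equation, q = Kd * h^x.
q = 3.82 * 7.15^0.666 = 14.2 L/hr
Therefore the emitter flow rate = 14.2 L/hr.


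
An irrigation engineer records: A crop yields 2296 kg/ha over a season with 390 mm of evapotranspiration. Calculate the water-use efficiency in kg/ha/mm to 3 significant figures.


Approach: apply the water-use efficiency ratio, WUE = yield/ET.
WUE = 2296 / 390 = 5.89 kg/ha/mm
Therefore the water-use efficiency = 5.89 kg/ha/mm.


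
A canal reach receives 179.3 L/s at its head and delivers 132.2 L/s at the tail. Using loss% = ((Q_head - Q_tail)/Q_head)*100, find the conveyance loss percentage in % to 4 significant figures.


loss = ((179.3 - 132.2)/179.3)*100 = 26.27 %
Therefore the conveyance loss percentage = 26.27 %.


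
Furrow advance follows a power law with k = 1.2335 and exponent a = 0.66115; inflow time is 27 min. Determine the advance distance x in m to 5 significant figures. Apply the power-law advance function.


Approach: apply the power-law advance function, x = k*t^a.
x = 1.2335 * 27^0.66115 = 10.901 m
Therefore the advance distance x = 10.901 m.


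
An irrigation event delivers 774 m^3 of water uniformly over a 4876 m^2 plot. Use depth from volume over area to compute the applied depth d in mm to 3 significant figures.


Approach: apply depth from volume over area, d = (V/A)*1000.
d = (774 / 4876) * 1000 = 159 mm
Therefore the applied depth d = 159 mm.


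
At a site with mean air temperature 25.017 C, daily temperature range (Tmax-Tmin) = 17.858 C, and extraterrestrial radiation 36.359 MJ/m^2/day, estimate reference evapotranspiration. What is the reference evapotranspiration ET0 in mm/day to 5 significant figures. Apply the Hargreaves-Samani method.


Approach: apply the Hargreaves-Samani method, ET0 = 0.0023*(Tmean+17.8)*sqrt(Tmax-Tmin)*0.408*Ra.
ET0 = 0.0023*(25.017+17.8)*sqrt(17.858)*0.408*36.359 = 6.1735 mm/day
Therefore the reference evapotranspiration ET0 = 6.1735 mm/day.


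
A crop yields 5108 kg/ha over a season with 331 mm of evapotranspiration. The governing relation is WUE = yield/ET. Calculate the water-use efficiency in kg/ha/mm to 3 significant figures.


WUE = 5108 / 331 = 15.4 kg/ha/mm
Therefore the water-use efficiency = 15.4 kg/ha/mm.


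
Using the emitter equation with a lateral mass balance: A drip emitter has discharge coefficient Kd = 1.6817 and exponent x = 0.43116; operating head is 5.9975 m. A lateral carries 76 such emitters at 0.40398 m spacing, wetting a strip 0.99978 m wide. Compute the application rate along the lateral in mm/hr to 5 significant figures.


Approach: apply the emitter equation with a lateral mass balance, q = Kd*h^x; Q = n*q; rate = Q/(n*spacing*width).
Step 1 — single emitter flow (q = Kd*h^x):
  q = 1.6817 * 5.9975^0.43116 = 3.640644 L/hr
Step 2 — total lateral flow: Q = 76 * 3.640644 = 276.6889 L/hr
Step 3 — wetted area: A = 76 * 0.40398 * 0.99978 = 30.69573 m^2
Step 4 — application rate: Q/A = 276.6889/30.69573 = 9.0139 mm/hr
Therefore the application rate along the lateral = 9.0139 mm/hr.


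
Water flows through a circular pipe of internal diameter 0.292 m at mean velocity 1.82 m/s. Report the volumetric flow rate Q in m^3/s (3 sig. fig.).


Approach: apply the continuity equation for pipe flow, Q = A * v with A = pi*(D/2)^2.
A = pi*(0.292/2)^2 = 0.066966 m^2
Q = 0.066966 * 1.82 = 0.122 m^3/s
Therefore the volumetric flow rate Q = 0.122 m^3/s.
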